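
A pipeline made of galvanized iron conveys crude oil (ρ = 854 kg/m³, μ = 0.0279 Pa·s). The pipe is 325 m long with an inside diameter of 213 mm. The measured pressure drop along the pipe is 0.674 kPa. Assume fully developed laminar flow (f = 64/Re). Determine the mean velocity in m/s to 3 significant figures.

For laminar flow, f = 64/Re with Re = ρVD/μ, so Darcy-Weisbach reduces to ΔP = 32μLV/D². Solving for V: V = ΔP·D²/(32μL) = 674·(0.213)²/(32·0.0279·325) = 0.1054 m/s.
Check: Re = ρVD/μ = 854·0.1054·0.213/0.0279 = 687.1 < 2300, so the laminar assumption holds.

V ≈ 0.105 m/s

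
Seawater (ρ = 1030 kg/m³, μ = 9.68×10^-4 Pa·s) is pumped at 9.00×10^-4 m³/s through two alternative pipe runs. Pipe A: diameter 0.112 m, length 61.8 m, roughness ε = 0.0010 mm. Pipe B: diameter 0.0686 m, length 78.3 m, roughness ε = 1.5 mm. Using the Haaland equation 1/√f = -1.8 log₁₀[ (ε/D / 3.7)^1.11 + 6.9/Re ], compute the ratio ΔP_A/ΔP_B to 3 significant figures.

ΔP_A/ΔP_B ≈ 0.0392

Pipe A: V = Q/A = 0.0009/0.009852 = 0.09135 m/s; Re = 1.089e+04; ε/D = 8.93e-06; Haaland → f = 0.03019; ΔP_A = f(L/D)(ρV²/2) = 71.58 Pa.
Pipe B: V = Q/A = 0.0009/0.003696 = 0.2435 m/s; Re = 1.777e+04; ε/D = 0.0219; Haaland → f = 0.05244; ΔP_B = f(L/D)(ρV²/2) = 1828 Pa.
ΔP_A/ΔP_B = 71.58/1828 = 0.0392.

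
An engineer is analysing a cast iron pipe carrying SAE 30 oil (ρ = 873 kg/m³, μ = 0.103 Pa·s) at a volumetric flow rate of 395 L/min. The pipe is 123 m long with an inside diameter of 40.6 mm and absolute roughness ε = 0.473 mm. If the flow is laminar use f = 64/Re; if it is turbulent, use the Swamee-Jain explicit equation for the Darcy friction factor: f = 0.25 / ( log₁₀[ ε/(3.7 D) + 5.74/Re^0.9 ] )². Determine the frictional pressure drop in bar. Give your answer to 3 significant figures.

Q = 395 L/min = 395/60000 = 0.006583 m³/s.
Cross-sectional area A = πD²/4 = π(0.0406)²/4 = 0.001295 m²; mean velocity V = Q/A = 0.006583/0.001295 = 5.085 m/s.
Reynolds number Re = ρVD/μ = 873 · 5.085 · 0.0406 / 0.103 = 1750.
Re < 2300 → laminar flow, so f = 64/Re = 64/1750 = 0.03657 (the turbulent correlation is not needed).
Darcy-Weisbach: ΔP = f(L/D)(ρV²/2) = 0.03657·(123/0.0406)·(873·5.085²/2) = 0.03657·3030·1.129e+04 = 1.251e+06 Pa.
ΔP = 1.251e+06 Pa = 12.5 bar.

ΔP ≈ 12.5 bar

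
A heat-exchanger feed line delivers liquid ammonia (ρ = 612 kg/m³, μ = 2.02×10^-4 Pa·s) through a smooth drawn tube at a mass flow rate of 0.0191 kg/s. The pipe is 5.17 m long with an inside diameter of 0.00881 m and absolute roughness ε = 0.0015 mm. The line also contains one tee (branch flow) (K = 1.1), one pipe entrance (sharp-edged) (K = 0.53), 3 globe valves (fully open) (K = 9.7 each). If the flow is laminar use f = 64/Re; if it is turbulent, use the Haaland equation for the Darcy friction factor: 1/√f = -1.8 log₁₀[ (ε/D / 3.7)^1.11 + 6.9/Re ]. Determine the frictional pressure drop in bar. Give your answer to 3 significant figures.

A = πD²/4 = π(0.00881)²/4 = 6.096e-05 m²; mean velocity V = ṁ/(ρA) = 0.0191/(612 · 6.096e-05) = 0.512 m/s.
Reynolds number Re = ρVD/μ = 612 · 0.512 · 0.00881 / 0.000202 = 1.367e+04.
Re > 4000 → turbulent. Relative roughness ε/D = 1.5e-06/0.00881 = 0.00017. Haaland: 1/√f = -1.8 log₁₀[(0.00017/3.7)^1.11 + 6.9/1.367e+04] = -1.8 log₁₀[1.53e-05 + 0.000505] = 5.911, so f = 0.02862.
Total minor-loss coefficient ΣK = 1·1.1 + 1·0.53 + 3·9.7 = 30.7.
ΔP = [f·L/D + ΣK]·(ρV²/2) = [0.02862·5.17/0.00881 + 30.7]·(612·0.512²/2) = [16.8 + 30.7]·80.21 = 3812 Pa.
ΔP = 3812 Pa = 0.0381 bar.

ΔP ≈ 0.0381 bar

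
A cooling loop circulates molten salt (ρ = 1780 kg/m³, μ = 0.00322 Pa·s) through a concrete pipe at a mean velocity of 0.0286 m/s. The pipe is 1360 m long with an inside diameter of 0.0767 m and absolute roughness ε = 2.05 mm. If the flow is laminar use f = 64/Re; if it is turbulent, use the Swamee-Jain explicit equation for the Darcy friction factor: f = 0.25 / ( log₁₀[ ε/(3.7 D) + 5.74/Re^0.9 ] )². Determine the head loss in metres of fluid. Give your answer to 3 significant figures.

h_f ≈ 0.0390 m

Reynolds number Re = ρVD/μ = 1780 · 0.0286 · 0.0767 / 0.00322 = 1213.
Re < 2300 → laminar flow, so f = 64/Re = 64/1213 = 0.05278 (the turbulent correlation is not needed).
Darcy-Weisbach: ΔP = f(L/D)(ρV²/2) = 0.05278·(1360/0.0767)·(1780·0.0286²/2) = 0.05278·1.773e+04·0.728 = 681.3 Pa.
Head loss h_f = ΔP/(ρg) = 681.3/(1780·9.81) = 0.0390 m.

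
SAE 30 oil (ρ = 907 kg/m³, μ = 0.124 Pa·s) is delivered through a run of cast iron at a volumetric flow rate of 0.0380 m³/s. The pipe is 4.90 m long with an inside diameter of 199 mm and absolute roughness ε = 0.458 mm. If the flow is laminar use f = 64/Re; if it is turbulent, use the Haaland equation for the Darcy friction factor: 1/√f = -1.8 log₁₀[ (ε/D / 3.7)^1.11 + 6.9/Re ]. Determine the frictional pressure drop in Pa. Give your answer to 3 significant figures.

Cross-sectional area A = πD²/4 = π(0.199)²/4 = 0.0311 m²; mean velocity V = Q/A = 0.038/0.0311 = 1.222 m/s.
Reynolds number Re = ρVD/μ = 907 · 1.222 · 0.199 / 0.124 = 1778.
Re < 2300 → laminar flow, so f = 64/Re = 64/1778 = 0.03599 (the turbulent correlation is not needed).
Darcy-Weisbach: ΔP = f(L/D)(ρV²/2) = 0.03599·(4.9/0.199)·(907·1.222²/2) = 0.03599·24.62·676.9 = 599.9 Pa.

ΔP ≈ 600 Pa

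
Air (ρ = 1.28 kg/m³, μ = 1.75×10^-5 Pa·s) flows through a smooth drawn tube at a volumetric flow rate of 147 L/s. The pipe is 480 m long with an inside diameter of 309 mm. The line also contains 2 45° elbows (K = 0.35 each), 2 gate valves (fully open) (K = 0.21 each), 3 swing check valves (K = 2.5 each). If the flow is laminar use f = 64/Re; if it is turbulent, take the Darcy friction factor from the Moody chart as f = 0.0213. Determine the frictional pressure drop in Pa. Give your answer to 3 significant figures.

Q = 147 L/s = 147/1000 = 0.147 m³/s.
Cross-sectional area A = πD²/4 = π(0.309)²/4 = 0.07499 m²; mean velocity V = Q/A = 0.147/0.07499 = 1.96 m/s.
Reynolds number Re = ρVD/μ = 1.28 · 1.96 · 0.309 / 1.75e-05 = 4.43e+04.
Re > 4000 → turbulent; use the Moody-chart value f = 0.0213.
Total minor-loss coefficient ΣK = 2·0.35 + 2·0.21 + 3·2.5 = 8.62.
ΔP = [f·L/D + ΣK]·(ρV²/2) = [0.0213·480/0.309 + 8.62]·(1.28·1.96²/2) = [33.09 + 8.62]·2.459 = 102.6 Pa.

ΔP ≈ 103 Pa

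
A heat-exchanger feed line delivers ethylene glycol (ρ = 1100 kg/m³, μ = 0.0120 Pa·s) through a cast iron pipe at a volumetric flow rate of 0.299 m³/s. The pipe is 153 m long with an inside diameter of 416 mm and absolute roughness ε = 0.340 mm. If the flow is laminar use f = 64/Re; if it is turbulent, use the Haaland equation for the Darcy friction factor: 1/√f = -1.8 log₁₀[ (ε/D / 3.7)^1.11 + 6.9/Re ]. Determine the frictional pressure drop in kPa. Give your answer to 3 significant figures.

ΔP ≈ 21.3 kPa

Cross-sectional area A = πD²/4 = π(0.416)²/4 = 0.1359 m²; mean velocity V = Q/A = 0.299/0.1359 = 2.2 m/s.
Reynolds number Re = ρVD/μ = 1100 · 2.2 · 0.416 / 0.012 = 8.389e+04.
Re > 4000 → turbulent. Relative roughness ε/D = 0.00034/0.416 = 0.000817. Haaland: 1/√f = -1.8 log₁₀[(0.000817/3.7)^1.11 + 6.9/8.389e+04] = -1.8 log₁₀[8.75e-05 + 8.23e-05] = 6.786, so f = 0.02171.
Darcy-Weisbach: ΔP = f(L/D)(ρV²/2) = 0.02171·(153/0.416)·(1100·2.2²/2) = 0.02171·367.8·2662 = 2.126e+04 Pa.
ΔP = 2.126e+04 Pa = 21.3 kPa.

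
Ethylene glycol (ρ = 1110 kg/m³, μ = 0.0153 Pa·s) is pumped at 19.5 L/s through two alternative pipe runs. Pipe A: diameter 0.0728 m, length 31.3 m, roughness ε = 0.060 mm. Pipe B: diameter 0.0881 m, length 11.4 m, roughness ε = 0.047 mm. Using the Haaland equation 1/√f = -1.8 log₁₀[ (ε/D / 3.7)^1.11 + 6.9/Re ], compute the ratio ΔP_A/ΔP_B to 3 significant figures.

Pipe A: V = Q/A = 0.0195/0.004162 = 4.685 m/s; Re = 2.474e+04; ε/D = 0.000824; Haaland → f = 0.02616; ΔP_A = f(L/D)(ρV²/2) = 1.37e+05 Pa.
Pipe B: V = Q/A = 0.0195/0.006096 = 3.199 m/s; Re = 2.045e+04; ε/D = 0.000533; Haaland → f = 0.02659; ΔP_B = f(L/D)(ρV²/2) = 1.954e+04 Pa.
ΔP_A/ΔP_B = 1.37e+05/1.954e+04 = 7.01.

ΔP_A/ΔP_B ≈ 7.01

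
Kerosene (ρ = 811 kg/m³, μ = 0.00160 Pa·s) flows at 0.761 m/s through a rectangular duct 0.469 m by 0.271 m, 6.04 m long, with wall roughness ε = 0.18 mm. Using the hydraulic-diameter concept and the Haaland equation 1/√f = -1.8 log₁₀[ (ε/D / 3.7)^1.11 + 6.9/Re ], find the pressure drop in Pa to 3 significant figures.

Hydraulic diameter D_h = 4A/P = 4·(0.469·0.271)/(2·(0.469+0.271)) = 0.5084/1.48 = 0.3435 m.
Re = ρVD_h/μ = 811·0.761·0.3435/0.0016 = 1.325e+05.
ε/D_h = 0.00018/0.3435 = 0.000524; Haaland gives 1/√f = -1.8 log₁₀[5.34e-05+5.21e-05] = 7.158, so f = 0.01952.
ΔP = f(L/D_h)(ρV²/2) = 0.01952·6.04/0.3435·234.8 = 80.59 Pa.

ΔP ≈ 80.6 Pa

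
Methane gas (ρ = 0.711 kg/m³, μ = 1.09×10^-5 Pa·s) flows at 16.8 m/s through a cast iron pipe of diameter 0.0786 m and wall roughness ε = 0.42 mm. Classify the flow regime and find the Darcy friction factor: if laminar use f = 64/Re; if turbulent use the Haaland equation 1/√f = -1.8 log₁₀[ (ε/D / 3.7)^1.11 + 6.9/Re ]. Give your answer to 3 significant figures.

f ≈ 0.0320

Re = ρVD/μ = 0.711·16.8·0.0786/1.09e-05 = 8.613e+04.
Re > 4000 → turbulent. ε/D = 0.00042/0.0786 = 0.00534; Haaland: 1/√f = -1.8 log₁₀[0.000703 + 8.01e-05] = 5.591, so f = 0.03199.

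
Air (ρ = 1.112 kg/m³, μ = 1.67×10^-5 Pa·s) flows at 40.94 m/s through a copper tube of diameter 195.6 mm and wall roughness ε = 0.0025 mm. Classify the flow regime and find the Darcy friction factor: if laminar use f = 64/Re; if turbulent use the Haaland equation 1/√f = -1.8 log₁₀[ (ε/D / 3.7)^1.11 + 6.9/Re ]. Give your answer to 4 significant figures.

f ≈ 0.01307

Re = ρVD/μ = 1.112·40.94·0.1956/1.67e-05 = 5.332e+05.
Re > 4000 → turbulent. ε/D = 2.5e-06/0.1956 = 1.28e-05; Haaland: 1/√f = -1.8 log₁₀[8.66e-07 + 1.29e-05] = 8.748, so f = 0.01307.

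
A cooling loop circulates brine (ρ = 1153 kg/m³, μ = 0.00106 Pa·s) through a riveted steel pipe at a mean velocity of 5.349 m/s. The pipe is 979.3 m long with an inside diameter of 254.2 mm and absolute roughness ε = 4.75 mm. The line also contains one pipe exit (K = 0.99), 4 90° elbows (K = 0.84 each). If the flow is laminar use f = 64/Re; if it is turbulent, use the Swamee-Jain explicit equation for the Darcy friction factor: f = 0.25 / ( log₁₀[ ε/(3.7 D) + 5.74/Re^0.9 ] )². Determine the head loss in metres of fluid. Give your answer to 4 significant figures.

h_f ≈ 272.9 m

Reynolds number Re = ρVD/μ = 1153 · 5.349 · 0.2542 / 0.00106 = 1.479e+06.
Re > 4000 → turbulent. Relative roughness ε/D = 0.00475/0.2542 = 0.0187. Swamee-Jain: f = 0.25/(log₁₀[0.0187/3.7 + 5.74/1.479e+06^0.9])² = 0.25/(log₁₀[0.00505 + 1.61e-05])² = 0.25/(-2.295)² = 0.04745.
Total minor-loss coefficient ΣK = 1·0.99 + 4·0.84 = 4.35.
ΔP = [f·L/D + ΣK]·(ρV²/2) = [0.04745·979.3/0.2542 + 4.35]·(1153·5.349²/2) = [182.8 + 4.35]·1.649e+04 = 3.087e+06 Pa.
Head loss h_f = ΔP/(ρg) = 3.087e+06/(1153·9.81) = 272.9 m.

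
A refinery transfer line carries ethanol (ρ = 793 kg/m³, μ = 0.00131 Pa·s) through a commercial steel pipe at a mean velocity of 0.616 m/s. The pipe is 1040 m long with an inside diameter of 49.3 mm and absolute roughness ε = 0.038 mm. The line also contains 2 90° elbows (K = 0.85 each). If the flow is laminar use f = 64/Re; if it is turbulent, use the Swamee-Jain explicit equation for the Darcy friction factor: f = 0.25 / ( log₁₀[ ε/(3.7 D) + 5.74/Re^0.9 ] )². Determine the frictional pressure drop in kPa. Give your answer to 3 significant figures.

Reynolds number Re = ρVD/μ = 793 · 0.616 · 0.0493 / 0.00131 = 1.838e+04.
Re > 4000 → turbulent. Relative roughness ε/D = 3.8e-05/0.0493 = 0.000771. Swamee-Jain: f = 0.25/(log₁₀[0.000771/3.7 + 5.74/1.838e+04^0.9])² = 0.25/(log₁₀[0.000208 + 0.000834])² = 0.25/(-2.982)² = 0.02811.
Total minor-loss coefficient ΣK = 2·0.85 = 1.7.
ΔP = [f·L/D + ΣK]·(ρV²/2) = [0.02811·1040/0.0493 + 1.7]·(793·0.616²/2) = [593 + 1.7]·150.5 = 8.948e+04 Pa.
ΔP = 8.948e+04 Pa = 89.5 kPa.

ΔP ≈ 89.5 kPa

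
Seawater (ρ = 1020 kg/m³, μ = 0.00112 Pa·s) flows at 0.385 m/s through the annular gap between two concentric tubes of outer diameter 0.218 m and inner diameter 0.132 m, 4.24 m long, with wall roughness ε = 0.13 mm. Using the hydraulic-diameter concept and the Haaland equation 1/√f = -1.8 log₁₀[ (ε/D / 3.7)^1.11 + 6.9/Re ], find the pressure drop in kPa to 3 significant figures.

ΔP ≈ 0.0998 kPa

Hydraulic diameter D_h = 4A/P = D_o - D_i = 0.218 - 0.132 = 0.086 m.
Re = ρVD_h/μ = 1020·0.385·0.086/0.00112 = 3.015e+04.
ε/D_h = 0.00013/0.086 = 0.00151; Haaland gives 1/√f = -1.8 log₁₀[0.000173+0.000229] = 6.112, so f = 0.02677.
ΔP = f(L/D_h)(ρV²/2) = 0.02677·4.24/0.086·75.59 = 99.76 Pa.
ΔP = 0.0998 kPa.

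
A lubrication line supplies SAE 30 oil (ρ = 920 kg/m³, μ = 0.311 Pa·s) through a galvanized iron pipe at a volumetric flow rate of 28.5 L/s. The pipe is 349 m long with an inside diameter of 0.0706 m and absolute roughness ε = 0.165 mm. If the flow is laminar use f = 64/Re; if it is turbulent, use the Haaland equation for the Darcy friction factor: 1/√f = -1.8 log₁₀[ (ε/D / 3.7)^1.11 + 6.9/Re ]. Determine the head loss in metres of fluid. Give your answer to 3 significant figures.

Q = 28.5 L/s = 28.5/1000 = 0.0285 m³/s.
Cross-sectional area A = πD²/4 = π(0.0706)²/4 = 0.003915 m²; mean velocity V = Q/A = 0.0285/0.003915 = 7.28 m/s.
Reynolds number Re = ρVD/μ = 920 · 7.28 · 0.0706 / 0.311 = 1520.
Re < 2300 → laminar flow, so f = 64/Re = 64/1520 = 0.04209 (the turbulent correlation is not needed).
Darcy-Weisbach: ΔP = f(L/D)(ρV²/2) = 0.04209·(349/0.0706)·(920·7.28²/2) = 0.04209·4943·2.438e+04 = 5.073e+06 Pa.
Head loss h_f = ΔP/(ρg) = 5.073e+06/(920·9.81) = 562 m.

h_f ≈ 562 m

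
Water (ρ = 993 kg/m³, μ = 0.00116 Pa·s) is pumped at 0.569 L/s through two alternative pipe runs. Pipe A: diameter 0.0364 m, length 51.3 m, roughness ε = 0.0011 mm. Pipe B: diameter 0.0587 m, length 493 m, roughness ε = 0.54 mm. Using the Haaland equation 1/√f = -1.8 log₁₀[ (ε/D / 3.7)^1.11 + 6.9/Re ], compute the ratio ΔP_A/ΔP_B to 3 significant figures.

Pipe A: V = Q/A = 0.000569/0.001041 = 0.5468 m/s; Re = 1.704e+04; ε/D = 3.02e-05; Haaland → f = 0.02685; ΔP_A = f(L/D)(ρV²/2) = 5618 Pa.
Pipe B: V = Q/A = 0.000569/0.002706 = 0.2103 m/s; Re = 1.057e+04; ε/D = 0.0092; Haaland → f = 0.04195; ΔP_B = f(L/D)(ρV²/2) = 7733 Pa.
ΔP_A/ΔP_B = 5618/7733 = 0.727.

ΔP_A/ΔP_B ≈ 0.727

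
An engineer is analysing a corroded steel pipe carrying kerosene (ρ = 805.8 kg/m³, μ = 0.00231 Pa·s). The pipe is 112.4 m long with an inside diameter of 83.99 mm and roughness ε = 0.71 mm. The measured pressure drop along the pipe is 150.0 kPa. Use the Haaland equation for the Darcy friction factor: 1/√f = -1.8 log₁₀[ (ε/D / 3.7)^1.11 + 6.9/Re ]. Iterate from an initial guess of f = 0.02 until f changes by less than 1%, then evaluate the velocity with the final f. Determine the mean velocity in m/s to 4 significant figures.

V ≈ 2.754 m/s

Rearranging Darcy-Weisbach: V = √(2·ΔP·D/(f·L·ρ)). With ε/D = 0.00071/0.08399 = 0.00845, iterate starting from f = 0.02:
  f = 0.02 → V = √(2·1.5e+05·0.08399/(0.02·112.4·805.8)) = 3.73 m/s; Re = ρVD/μ = 1.093e+05; f → 0.03648
  f = 0.03648 → V = 2.762 m/s; Re = 8.091e+04; f → 0.03667
Converged (Δf/f < 1%). With the final f = 0.03667: V = √(2·1.5e+05·0.08399/(0.03667·112.4·805.8)) = 2.754 m/s.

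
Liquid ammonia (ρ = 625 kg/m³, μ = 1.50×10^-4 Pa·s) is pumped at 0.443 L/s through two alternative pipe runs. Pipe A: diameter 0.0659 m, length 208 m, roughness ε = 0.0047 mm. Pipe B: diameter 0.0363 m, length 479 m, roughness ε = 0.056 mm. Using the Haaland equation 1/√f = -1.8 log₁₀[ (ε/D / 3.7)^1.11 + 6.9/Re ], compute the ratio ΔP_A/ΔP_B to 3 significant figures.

ΔP_A/ΔP_B ≈ 0.0202

Pipe A: V = Q/A = 0.000443/0.003411 = 0.1299 m/s; Re = 3.566e+04; ε/D = 7.13e-05; Haaland → f = 0.02254; ΔP_A = f(L/D)(ρV²/2) = 375 Pa.
Pipe B: V = Q/A = 0.000443/0.001035 = 0.4281 m/s; Re = 6.474e+04; ε/D = 0.00154; Haaland → f = 0.02453; ΔP_B = f(L/D)(ρV²/2) = 1.853e+04 Pa.
ΔP_A/ΔP_B = 375/1.853e+04 = 0.0202.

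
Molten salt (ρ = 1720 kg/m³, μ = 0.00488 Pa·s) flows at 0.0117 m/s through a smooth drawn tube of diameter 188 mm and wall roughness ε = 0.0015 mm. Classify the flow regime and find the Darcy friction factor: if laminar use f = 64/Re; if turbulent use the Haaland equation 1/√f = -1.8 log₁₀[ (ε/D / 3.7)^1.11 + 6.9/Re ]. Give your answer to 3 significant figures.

f ≈ 0.0826

Re = ρVD/μ = 1720·0.0117·0.188/0.00488 = 775.3.
Re < 2300 → laminar, so f = 64/Re = 0.08255 (roughness is irrelevant in laminar flow).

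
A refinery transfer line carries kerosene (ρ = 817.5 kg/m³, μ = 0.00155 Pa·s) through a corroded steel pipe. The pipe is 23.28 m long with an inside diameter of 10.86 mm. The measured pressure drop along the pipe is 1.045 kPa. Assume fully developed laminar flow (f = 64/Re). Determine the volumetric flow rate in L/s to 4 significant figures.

Q ≈ 0.009887 L/s

For laminar flow, f = 64/Re with Re = ρVD/μ, so Darcy-Weisbach reduces to ΔP = 32μLV/D². Solving for V: V = ΔP·D²/(32μL) = 1045·(0.01086)²/(32·0.00155·23.28) = 0.1067 m/s.
Check: Re = ρVD/μ = 817.5·0.1067·0.01086/0.00155 = 611.4 < 2300, so the laminar assumption holds.
Q = V·A = 0.1067·(π/4·0.01086²) = 9.887e-06 m³/s = 0.009887 L/s.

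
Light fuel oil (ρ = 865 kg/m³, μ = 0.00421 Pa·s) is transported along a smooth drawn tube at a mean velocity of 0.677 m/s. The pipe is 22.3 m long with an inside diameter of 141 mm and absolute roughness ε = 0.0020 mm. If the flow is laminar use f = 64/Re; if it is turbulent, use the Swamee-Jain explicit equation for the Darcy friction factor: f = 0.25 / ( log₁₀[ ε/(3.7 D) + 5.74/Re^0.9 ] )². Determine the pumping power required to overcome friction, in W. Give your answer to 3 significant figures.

P ≈ 8.61 W

Reynolds number Re = ρVD/μ = 865 · 0.677 · 0.141 / 0.00421 = 1.961e+04.
Re > 4000 → turbulent. Relative roughness ε/D = 2e-06/0.141 = 1.42e-05. Swamee-Jain: f = 0.25/(log₁₀[1.42e-05/3.7 + 5.74/1.961e+04^0.9])² = 0.25/(log₁₀[3.83e-06 + 0.000786])² = 0.25/(-3.102)² = 0.02598.
Darcy-Weisbach: ΔP = f(L/D)(ρV²/2) = 0.02598·(22.3/0.141)·(865·0.677²/2) = 0.02598·158.2·198.2 = 814.4 Pa.
Q = V·A = 0.677·0.01561 = 0.01057 m³/s.
Pumping power P = QΔP = 0.01057·814.4 = 8.609 W = 8.61 W.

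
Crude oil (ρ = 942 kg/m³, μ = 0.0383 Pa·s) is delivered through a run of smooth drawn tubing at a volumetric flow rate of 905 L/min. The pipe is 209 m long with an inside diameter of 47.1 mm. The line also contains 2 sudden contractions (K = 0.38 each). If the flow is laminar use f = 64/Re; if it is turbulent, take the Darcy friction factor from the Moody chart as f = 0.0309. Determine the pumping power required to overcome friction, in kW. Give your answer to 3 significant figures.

P ≈ 73.4 kW

Q = 905 L/min = 905/60000 = 0.01508 m³/s.
Cross-sectional area A = πD²/4 = π(0.0471)²/4 = 0.001742 m²; mean velocity V = Q/A = 0.01508/0.001742 = 8.657 m/s.
Reynolds number Re = ρVD/μ = 942 · 8.657 · 0.0471 / 0.0383 = 1.003e+04.
Re > 4000 → turbulent; use the Moody-chart value f = 0.0309.
Total minor-loss coefficient ΣK = 2·0.38 = 0.76.
ΔP = [f·L/D + ΣK]·(ρV²/2) = [0.0309·209/0.0471 + 0.76]·(942·8.657²/2) = [137.1 + 0.76]·3.53e+04 = 4.867e+06 Pa.
Pumping power P = QΔP = 0.01508·4.867e+06 = 73410 W = 73.4 kW.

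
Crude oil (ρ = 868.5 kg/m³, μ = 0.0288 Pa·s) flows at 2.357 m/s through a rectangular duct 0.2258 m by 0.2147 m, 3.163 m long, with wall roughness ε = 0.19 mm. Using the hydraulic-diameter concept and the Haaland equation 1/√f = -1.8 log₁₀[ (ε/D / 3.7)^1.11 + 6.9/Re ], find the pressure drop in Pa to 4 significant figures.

Hydraulic diameter D_h = 4A/P = 4·(0.2258·0.2147)/(2·(0.2258+0.2147)) = 0.1939/0.881 = 0.2201 m.
Re = ρVD_h/μ = 868.5·2.357·0.2201/0.0288 = 1.565e+04.
ε/D_h = 0.00019/0.2201 = 0.000863; Haaland gives 1/√f = -1.8 log₁₀[9.3e-05+0.000441] = 5.89, so f = 0.02882.
ΔP = f(L/D_h)(ρV²/2) = 0.02882·3.163/0.2201·2412 = 999.1 Pa.

ΔP ≈ 999.1 Pa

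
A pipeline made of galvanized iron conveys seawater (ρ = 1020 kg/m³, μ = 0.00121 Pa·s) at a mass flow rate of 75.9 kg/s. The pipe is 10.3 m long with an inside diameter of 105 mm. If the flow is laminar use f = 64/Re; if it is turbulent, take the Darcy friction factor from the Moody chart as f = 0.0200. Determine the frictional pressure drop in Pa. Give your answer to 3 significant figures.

A = πD²/4 = π(0.105)²/4 = 0.008659 m²; mean velocity V = ṁ/(ρA) = 75.9/(1020 · 0.008659) = 8.594 m/s.
Reynolds number Re = ρVD/μ = 1020 · 8.594 · 0.105 / 0.00121 = 7.606e+05.
Re > 4000 → turbulent; use the Moody-chart value f = 0.0200.
Darcy-Weisbach: ΔP = f(L/D)(ρV²/2) = 0.02·(10.3/0.105)·(1020·8.594²/2) = 0.02·98.1·3.766e+04 = 7.389e+04 Pa.

ΔP ≈ 73900 Pa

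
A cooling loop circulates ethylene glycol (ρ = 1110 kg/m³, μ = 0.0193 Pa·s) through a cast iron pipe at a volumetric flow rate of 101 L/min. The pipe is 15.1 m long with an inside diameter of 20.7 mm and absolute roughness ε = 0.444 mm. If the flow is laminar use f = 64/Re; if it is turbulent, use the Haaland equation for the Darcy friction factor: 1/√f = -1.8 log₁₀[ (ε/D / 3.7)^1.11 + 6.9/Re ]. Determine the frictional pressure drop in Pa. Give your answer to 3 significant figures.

Q = 101 L/min = 101/60000 = 0.001683 m³/s.
Cross-sectional area A = πD²/4 = π(0.0207)²/4 = 0.0003365 m²; mean velocity V = Q/A = 0.001683/0.0003365 = 5.002 m/s.
Reynolds number Re = ρVD/μ = 1110 · 5.002 · 0.0207 / 0.0193 = 5955.
Re > 4000 → turbulent. Relative roughness ε/D = 0.000444/0.0207 = 0.0214. Haaland: 1/√f = -1.8 log₁₀[(0.0214/3.7)^1.11 + 6.9/5955] = -1.8 log₁₀[0.00329 + 0.00116] = 4.233, so f = 0.0558.
Darcy-Weisbach: ΔP = f(L/D)(ρV²/2) = 0.0558·(15.1/0.0207)·(1110·5.002²/2) = 0.0558·729.5·1.389e+04 = 5.652e+05 Pa.

ΔP ≈ 565000 Pa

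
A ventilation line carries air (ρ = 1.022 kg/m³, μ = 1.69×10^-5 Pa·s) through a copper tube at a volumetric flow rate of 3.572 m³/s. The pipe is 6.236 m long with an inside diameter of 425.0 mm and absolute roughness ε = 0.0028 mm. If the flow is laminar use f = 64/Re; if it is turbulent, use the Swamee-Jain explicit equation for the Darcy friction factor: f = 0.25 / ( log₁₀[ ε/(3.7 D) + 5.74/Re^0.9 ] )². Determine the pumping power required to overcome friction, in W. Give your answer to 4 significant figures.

P ≈ 214.5 W

Cross-sectional area A = πD²/4 = π(0.425)²/4 = 0.1419 m²; mean velocity V = Q/A = 3.572/0.1419 = 25.18 m/s.
Reynolds number Re = ρVD/μ = 1.022 · 25.18 · 0.425 / 1.69e-05 = 6.471e+05.
Re > 4000 → turbulent. Relative roughness ε/D = 2.8e-06/0.425 = 6.59e-06. Swamee-Jain: f = 0.25/(log₁₀[6.59e-06/3.7 + 5.74/6.471e+05^0.9])² = 0.25/(log₁₀[1.78e-06 + 3.38e-05])² = 0.25/(-4.449)² = 0.01263.
Darcy-Weisbach: ΔP = f(L/D)(ρV²/2) = 0.01263·(6.236/0.425)·(1.022·25.18²/2) = 0.01263·14.67·324 = 60.05 Pa.
Pumping power P = QΔP = 3.572·60.05 = 214.49 W = 214.5 W.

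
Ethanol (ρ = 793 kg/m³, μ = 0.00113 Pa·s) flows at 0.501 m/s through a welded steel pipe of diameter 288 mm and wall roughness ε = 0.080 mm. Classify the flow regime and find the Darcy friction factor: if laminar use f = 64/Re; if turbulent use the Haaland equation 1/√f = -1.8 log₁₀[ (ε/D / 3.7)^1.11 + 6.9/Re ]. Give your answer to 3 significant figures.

f ≈ 0.0191

Re = ρVD/μ = 793·0.501·0.288/0.00113 = 1.013e+05.
Re > 4000 → turbulent. ε/D = 8e-05/0.288 = 0.000278; Haaland: 1/√f = -1.8 log₁₀[2.64e-05 + 6.81e-05] = 7.244, so f = 0.01906.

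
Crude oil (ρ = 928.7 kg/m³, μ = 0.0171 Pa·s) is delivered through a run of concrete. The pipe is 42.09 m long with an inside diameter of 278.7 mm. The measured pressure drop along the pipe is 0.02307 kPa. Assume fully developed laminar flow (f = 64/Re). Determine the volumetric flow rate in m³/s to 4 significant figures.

For laminar flow, f = 64/Re with Re = ρVD/μ, so Darcy-Weisbach reduces to ΔP = 32μLV/D². Solving for V: V = ΔP·D²/(32μL) = 23.07·(0.2787)²/(32·0.0171·42.09) = 0.0778 m/s.
Check: Re = ρVD/μ = 928.7·0.0778·0.2787/0.0171 = 1178 < 2300, so the laminar assumption holds.
Q = V·A = 0.0778·(π/4·0.2787²) = 0.004746 m³/s = 0.004746 m³/s.

Q ≈ 0.004746 m³/s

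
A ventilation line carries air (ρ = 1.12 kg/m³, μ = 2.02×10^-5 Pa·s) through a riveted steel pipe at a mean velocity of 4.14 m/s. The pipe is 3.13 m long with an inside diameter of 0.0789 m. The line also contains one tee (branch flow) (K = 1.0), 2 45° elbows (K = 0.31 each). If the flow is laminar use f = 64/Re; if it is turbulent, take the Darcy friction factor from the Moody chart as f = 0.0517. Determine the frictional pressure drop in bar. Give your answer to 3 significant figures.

ΔP ≈ 3.52×10^-4 bar

Reynolds number Re = ρVD/μ = 1.12 · 4.14 · 0.0789 / 2.02e-05 = 1.811e+04.
Re > 4000 → turbulent; use the Moody-chart value f = 0.0517.
Total minor-loss coefficient ΣK = 1·1 + 2·0.31 = 1.62.
ΔP = [f·L/D + ΣK]·(ρV²/2) = [0.0517·3.13/0.0789 + 1.62]·(1.12·4.14²/2) = [2.051 + 1.62]·9.598 = 35.23 Pa.
ΔP = 35.23 Pa = 3.52×10^-4 bar.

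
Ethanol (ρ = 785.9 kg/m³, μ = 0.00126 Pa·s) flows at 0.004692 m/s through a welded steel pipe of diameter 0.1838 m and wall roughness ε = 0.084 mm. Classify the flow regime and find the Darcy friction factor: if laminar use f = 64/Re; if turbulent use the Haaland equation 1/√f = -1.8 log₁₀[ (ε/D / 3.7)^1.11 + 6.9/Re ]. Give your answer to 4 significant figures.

Re = ρVD/μ = 785.9·0.004692·0.1838/0.00126 = 537.9.
Re < 2300 → laminar, so f = 64/Re = 0.119 (roughness is irrelevant in laminar flow).

f ≈ 0.1190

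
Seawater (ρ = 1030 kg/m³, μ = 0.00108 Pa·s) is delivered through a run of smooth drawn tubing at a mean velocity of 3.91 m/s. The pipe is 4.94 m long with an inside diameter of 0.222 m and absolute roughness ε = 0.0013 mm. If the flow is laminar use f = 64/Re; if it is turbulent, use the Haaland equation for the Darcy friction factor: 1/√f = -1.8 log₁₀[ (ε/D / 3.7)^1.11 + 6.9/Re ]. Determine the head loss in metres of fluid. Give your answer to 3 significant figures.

Reynolds number Re = ρVD/μ = 1030 · 3.91 · 0.222 / 0.00108 = 8.278e+05.
Re > 4000 → turbulent. Relative roughness ε/D = 1.3e-06/0.222 = 5.86e-06. Haaland: 1/√f = -1.8 log₁₀[(5.86e-06/3.7)^1.11 + 6.9/8.278e+05] = -1.8 log₁₀[3.64e-07 + 8.34e-06] = 9.109, so f = 0.01205.
Darcy-Weisbach: ΔP = f(L/D)(ρV²/2) = 0.01205·(4.94/0.222)·(1030·3.91²/2) = 0.01205·22.25·7873 = 2112 Pa.
Head loss h_f = ΔP/(ρg) = 2112/(1030·9.81) = 0.209 m.

h_f ≈ 0.209 m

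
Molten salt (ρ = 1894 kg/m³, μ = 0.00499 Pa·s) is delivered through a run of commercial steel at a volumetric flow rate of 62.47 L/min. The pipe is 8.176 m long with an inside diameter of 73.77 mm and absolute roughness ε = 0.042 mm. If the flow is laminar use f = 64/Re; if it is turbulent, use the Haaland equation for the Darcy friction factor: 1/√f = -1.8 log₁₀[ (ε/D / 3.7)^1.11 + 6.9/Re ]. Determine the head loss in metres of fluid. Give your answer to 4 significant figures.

Q = 62.47 L/min = 62.47/60000 = 0.001041 m³/s.
Cross-sectional area A = πD²/4 = π(0.07377)²/4 = 0.004274 m²; mean velocity V = Q/A = 0.001041/0.004274 = 0.2436 m/s.
Reynolds number Re = ρVD/μ = 1894 · 0.2436 · 0.07377 / 0.00499 = 6821.
Re > 4000 → turbulent. Relative roughness ε/D = 4.2e-05/0.07377 = 0.000569. Haaland: 1/√f = -1.8 log₁₀[(0.000569/3.7)^1.11 + 6.9/6821] = -1.8 log₁₀[5.86e-05 + 0.00101] = 5.347, so f = 0.03498.
Darcy-Weisbach: ΔP = f(L/D)(ρV²/2) = 0.03498·(8.176/0.07377)·(1894·0.2436²/2) = 0.03498·110.8·56.19 = 217.8 Pa.
Head loss h_f = ΔP/(ρg) = 217.8/(1894·9.81) = 0.01172 m.

h_f ≈ 0.01172 m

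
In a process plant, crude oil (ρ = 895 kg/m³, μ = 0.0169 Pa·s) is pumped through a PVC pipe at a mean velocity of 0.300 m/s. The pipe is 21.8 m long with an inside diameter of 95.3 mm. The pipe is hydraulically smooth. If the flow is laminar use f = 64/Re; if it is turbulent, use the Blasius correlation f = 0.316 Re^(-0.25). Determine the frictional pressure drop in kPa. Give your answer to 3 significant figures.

Reynolds number Re = ρVD/μ = 895 · 0.3 · 0.0953 / 0.0169 = 1514.
Re < 2300 → laminar flow, so f = 64/Re = 64/1514 = 0.04227 (the turbulent correlation is not needed).
Darcy-Weisbach: ΔP = f(L/D)(ρV²/2) = 0.04227·(21.8/0.0953)·(895·0.3²/2) = 0.04227·228.8·40.27 = 389.4 Pa.
ΔP = 389.4 Pa = 0.389 kPa.

ΔP ≈ 0.389 kPa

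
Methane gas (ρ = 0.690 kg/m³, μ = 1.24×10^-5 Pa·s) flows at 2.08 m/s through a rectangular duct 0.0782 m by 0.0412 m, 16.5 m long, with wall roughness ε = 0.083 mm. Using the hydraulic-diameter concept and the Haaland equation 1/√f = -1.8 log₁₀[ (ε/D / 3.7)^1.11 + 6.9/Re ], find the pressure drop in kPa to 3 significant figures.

ΔP ≈ 0.0168 kPa

Hydraulic diameter D_h = 4A/P = 4·(0.0782·0.0412)/(2·(0.0782+0.0412)) = 0.01289/0.2388 = 0.05397 m.
Re = ρVD_h/μ = 0.69·2.08·0.05397/1.24e-05 = 6246.
ε/D_h = 8.3e-05/0.05397 = 0.00154; Haaland gives 1/√f = -1.8 log₁₀[0.000177+0.0011] = 5.206, so f = 0.03689.
ΔP = f(L/D_h)(ρV²/2) = 0.03689·16.5/0.05397·1.493 = 16.84 Pa.
ΔP = 0.0168 kPa.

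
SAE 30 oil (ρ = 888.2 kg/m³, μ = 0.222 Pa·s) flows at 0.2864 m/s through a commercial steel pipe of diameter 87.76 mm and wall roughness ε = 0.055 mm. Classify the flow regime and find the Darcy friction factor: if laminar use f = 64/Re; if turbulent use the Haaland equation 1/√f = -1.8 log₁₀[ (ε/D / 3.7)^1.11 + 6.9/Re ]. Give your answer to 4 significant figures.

f ≈ 0.6364

Re = ρVD/μ = 888.2·0.2864·0.08776/0.222 = 100.6.
Re < 2300 → laminar, so f = 64/Re = 0.6364 (roughness is irrelevant in laminar flow).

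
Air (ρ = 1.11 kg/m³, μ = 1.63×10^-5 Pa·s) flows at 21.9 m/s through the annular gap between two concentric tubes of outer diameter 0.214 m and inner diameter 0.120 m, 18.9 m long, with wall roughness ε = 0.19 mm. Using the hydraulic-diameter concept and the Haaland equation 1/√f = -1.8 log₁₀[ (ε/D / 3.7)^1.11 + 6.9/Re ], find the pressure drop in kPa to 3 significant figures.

Hydraulic diameter D_h = 4A/P = D_o - D_i = 0.214 - 0.12 = 0.094 m.
Re = ρVD_h/μ = 1.11·21.9·0.094/1.63e-05 = 1.402e+05.
ε/D_h = 0.00019/0.094 = 0.00202; Haaland gives 1/√f = -1.8 log₁₀[0.000239+4.92e-05] = 6.372, so f = 0.02463.
ΔP = f(L/D_h)(ρV²/2) = 0.02463·18.9/0.094·266.2 = 1318 Pa.
ΔP = 1.32 kPa.

ΔP ≈ 1.32 kPa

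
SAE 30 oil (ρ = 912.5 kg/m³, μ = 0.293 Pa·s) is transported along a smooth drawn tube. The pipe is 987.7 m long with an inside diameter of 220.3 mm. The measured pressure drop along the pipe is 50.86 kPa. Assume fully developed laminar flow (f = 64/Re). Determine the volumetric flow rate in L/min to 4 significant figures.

Q ≈ 609.6 L/min

For laminar flow, f = 64/Re with Re = ρVD/μ, so Darcy-Weisbach reduces to ΔP = 32μLV/D². Solving for V: V = ΔP·D²/(32μL) = 5.086e+04·(0.2203)²/(32·0.293·987.7) = 0.2665 m/s.
Check: Re = ρVD/μ = 912.5·0.2665·0.2203/0.293 = 182.9 < 2300, so the laminar assumption holds.
Q = V·A = 0.2665·(π/4·0.2203²) = 0.01016 m³/s = 609.6 L/min.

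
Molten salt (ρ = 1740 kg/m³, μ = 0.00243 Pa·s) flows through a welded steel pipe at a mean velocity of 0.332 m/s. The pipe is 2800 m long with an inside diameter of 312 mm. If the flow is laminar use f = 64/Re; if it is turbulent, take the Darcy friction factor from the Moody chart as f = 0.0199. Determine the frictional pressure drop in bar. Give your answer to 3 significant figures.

Reynolds number Re = ρVD/μ = 1740 · 0.332 · 0.312 / 0.00243 = 7.417e+04.
Re > 4000 → turbulent; use the Moody-chart value f = 0.0199.
Darcy-Weisbach: ΔP = f(L/D)(ρV²/2) = 0.0199·(2800/0.312)·(1740·0.332²/2) = 0.0199·8974·95.89 = 1.713e+04 Pa.
ΔP = 1.713e+04 Pa = 0.171 bar.

ΔP ≈ 0.171 bar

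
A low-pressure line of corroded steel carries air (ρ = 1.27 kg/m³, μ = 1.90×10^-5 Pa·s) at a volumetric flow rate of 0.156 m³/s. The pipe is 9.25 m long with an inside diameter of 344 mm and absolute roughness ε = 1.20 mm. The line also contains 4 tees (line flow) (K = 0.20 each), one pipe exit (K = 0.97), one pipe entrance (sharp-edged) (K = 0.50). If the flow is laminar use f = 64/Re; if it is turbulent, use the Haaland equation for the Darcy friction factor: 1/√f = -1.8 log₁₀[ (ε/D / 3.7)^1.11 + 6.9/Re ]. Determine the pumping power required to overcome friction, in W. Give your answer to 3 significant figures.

P ≈ 0.858 W

Cross-sectional area A = πD²/4 = π(0.344)²/4 = 0.09294 m²; mean velocity V = Q/A = 0.156/0.09294 = 1.678 m/s.
Reynolds number Re = ρVD/μ = 1.27 · 1.678 · 0.344 / 1.9e-05 = 3.859e+04.
Re > 4000 → turbulent. Relative roughness ε/D = 0.0012/0.344 = 0.00349. Haaland: 1/√f = -1.8 log₁₀[(0.00349/3.7)^1.11 + 6.9/3.859e+04] = -1.8 log₁₀[0.000438 + 0.000179] = 5.778, so f = 0.02996.
Total minor-loss coefficient ΣK = 4·0.2 + 1·0.97 + 1·0.5 = 2.27.
ΔP = [f·L/D + ΣK]·(ρV²/2) = [0.02996·9.25/0.344 + 2.27]·(1.27·1.678²/2) = [0.8055 + 2.27]·1.789 = 5.502 Pa.
Pumping power P = QΔP = 0.156·5.502 = 0.8583 W = 0.858 W.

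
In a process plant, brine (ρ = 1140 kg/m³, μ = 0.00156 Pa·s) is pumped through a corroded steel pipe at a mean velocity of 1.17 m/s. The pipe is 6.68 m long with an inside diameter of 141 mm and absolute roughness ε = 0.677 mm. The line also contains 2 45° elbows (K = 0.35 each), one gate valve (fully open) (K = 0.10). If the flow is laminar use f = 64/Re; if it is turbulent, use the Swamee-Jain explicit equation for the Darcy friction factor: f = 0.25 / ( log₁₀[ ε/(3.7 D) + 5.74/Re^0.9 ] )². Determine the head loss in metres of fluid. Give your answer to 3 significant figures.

h_f ≈ 0.158 m

Reynolds number Re = ρVD/μ = 1140 · 1.17 · 0.141 / 0.00156 = 1.206e+05.
Re > 4000 → turbulent. Relative roughness ε/D = 0.000677/0.141 = 0.0048. Swamee-Jain: f = 0.25/(log₁₀[0.0048/3.7 + 5.74/1.206e+05^0.9])² = 0.25/(log₁₀[0.0013 + 0.000153])² = 0.25/(-2.838)² = 0.03103.
Total minor-loss coefficient ΣK = 2·0.35 + 1·0.1 = 0.8.
ΔP = [f·L/D + ΣK]·(ρV²/2) = [0.03103·6.68/0.141 + 0.8]·(1140·1.17²/2) = [1.47 + 0.8]·780.3 = 1771 Pa.
Head loss h_f = ΔP/(ρg) = 1771/(1140·9.81) = 0.158 m.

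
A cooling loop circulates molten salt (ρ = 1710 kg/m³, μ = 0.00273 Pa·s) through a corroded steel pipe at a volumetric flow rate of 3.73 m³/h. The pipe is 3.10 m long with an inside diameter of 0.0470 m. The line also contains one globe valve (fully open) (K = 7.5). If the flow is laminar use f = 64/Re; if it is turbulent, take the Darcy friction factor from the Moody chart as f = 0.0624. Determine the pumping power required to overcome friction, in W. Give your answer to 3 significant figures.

P ≈ 3.67 W

Q = 3.73 m³/h = 3.73/3600 = 0.001036 m³/s.
Cross-sectional area A = πD²/4 = π(0.047)²/4 = 0.001735 m²; mean velocity V = Q/A = 0.001036/0.001735 = 0.5972 m/s.
Reynolds number Re = ρVD/μ = 1710 · 0.5972 · 0.047 / 0.00273 = 1.758e+04.
Re > 4000 → turbulent; use the Moody-chart value f = 0.0624.
Total minor-loss coefficient ΣK = 1·7.5 = 7.5.
ΔP = [f·L/D + ΣK]·(ρV²/2) = [0.0624·3.1/0.047 + 7.5]·(1710·0.5972²/2) = [4.116 + 7.5]·304.9 = 3542 Pa.
Pumping power P = QΔP = 0.001036·3542 = 3.670 W = 3.67 W.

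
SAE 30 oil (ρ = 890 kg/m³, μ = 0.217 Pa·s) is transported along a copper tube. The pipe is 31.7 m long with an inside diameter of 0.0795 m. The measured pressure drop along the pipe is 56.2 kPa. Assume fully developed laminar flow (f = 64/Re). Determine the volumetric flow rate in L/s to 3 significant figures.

Q ≈ 8.01 L/s

For laminar flow, f = 64/Re with Re = ρVD/μ, so Darcy-Weisbach reduces to ΔP = 32μLV/D². Solving for V: V = ΔP·D²/(32μL) = 5.62e+04·(0.0795)²/(32·0.217·31.7) = 1.614 m/s.
Check: Re = ρVD/μ = 890·1.614·0.0795/0.217 = 526.1 < 2300, so the laminar assumption holds.
Q = V·A = 1.614·(π/4·0.0795²) = 0.00801 m³/s = 8.01 L/s.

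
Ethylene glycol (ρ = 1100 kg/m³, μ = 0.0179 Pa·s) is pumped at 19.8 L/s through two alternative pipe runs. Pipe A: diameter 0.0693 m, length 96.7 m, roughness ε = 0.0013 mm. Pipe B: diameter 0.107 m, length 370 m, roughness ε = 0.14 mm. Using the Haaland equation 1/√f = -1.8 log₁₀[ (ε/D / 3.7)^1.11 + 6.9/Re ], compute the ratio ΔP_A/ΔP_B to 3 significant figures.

Pipe A: V = Q/A = 0.0198/0.003772 = 5.249 m/s; Re = 2.236e+04; ε/D = 1.88e-05; Haaland → f = 0.02507; ΔP_A = f(L/D)(ρV²/2) = 5.302e+05 Pa.
Pipe B: V = Q/A = 0.0198/0.008992 = 2.202 m/s; Re = 1.448e+04; ε/D = 0.00131; Haaland → f = 0.03005; ΔP_B = f(L/D)(ρV²/2) = 2.771e+05 Pa.
ΔP_A/ΔP_B = 5.302e+05/2.771e+05 = 1.91.

ΔP_A/ΔP_B ≈ 1.91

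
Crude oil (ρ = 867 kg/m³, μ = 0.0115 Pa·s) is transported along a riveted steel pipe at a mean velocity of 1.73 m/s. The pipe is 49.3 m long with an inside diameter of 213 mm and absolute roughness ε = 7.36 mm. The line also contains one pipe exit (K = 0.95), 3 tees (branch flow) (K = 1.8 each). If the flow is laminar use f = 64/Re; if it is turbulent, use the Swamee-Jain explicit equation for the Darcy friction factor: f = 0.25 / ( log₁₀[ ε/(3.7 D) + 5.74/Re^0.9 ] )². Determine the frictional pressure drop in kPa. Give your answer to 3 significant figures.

ΔP ≈ 26.9 kPa

Reynolds number Re = ρVD/μ = 867 · 1.73 · 0.213 / 0.0115 = 2.778e+04.
Re > 4000 → turbulent. Relative roughness ε/D = 0.00736/0.213 = 0.0346. Swamee-Jain: f = 0.25/(log₁₀[0.0346/3.7 + 5.74/2.778e+04^0.9])² = 0.25/(log₁₀[0.00934 + 0.000575])² = 0.25/(-2.004)² = 0.06227.
Total minor-loss coefficient ΣK = 1·0.95 + 3·1.8 = 6.35.
ΔP = [f·L/D + ΣK]·(ρV²/2) = [0.06227·49.3/0.213 + 6.35]·(867·1.73²/2) = [14.41 + 6.35]·1297 = 2.694e+04 Pa.
ΔP = 2.694e+04 Pa = 26.9 kPa.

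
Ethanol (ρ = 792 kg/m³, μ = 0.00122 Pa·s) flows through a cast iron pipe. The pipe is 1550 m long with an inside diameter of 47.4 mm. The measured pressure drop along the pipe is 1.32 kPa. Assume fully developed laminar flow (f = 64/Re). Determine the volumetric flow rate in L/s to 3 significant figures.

Q ≈ 0.0865 L/s

For laminar flow, f = 64/Re with Re = ρVD/μ, so Darcy-Weisbach reduces to ΔP = 32μLV/D². Solving for V: V = ΔP·D²/(32μL) = 1320·(0.0474)²/(32·0.00122·1550) = 0.04901 m/s.
Check: Re = ρVD/μ = 792·0.04901·0.0474/0.00122 = 1508 < 2300, so the laminar assumption holds.
Q = V·A = 0.04901·(π/4·0.0474²) = 8.648e-05 m³/s = 0.0865 L/s.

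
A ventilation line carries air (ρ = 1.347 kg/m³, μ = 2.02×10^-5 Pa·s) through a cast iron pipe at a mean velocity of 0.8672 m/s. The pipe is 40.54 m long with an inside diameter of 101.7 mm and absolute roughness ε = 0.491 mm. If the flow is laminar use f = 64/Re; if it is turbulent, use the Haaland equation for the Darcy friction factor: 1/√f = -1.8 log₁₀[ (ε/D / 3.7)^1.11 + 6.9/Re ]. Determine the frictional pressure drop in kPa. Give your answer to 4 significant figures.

ΔP ≈ 0.008274 kPa

Reynolds number Re = ρVD/μ = 1.347 · 0.8672 · 0.1017 / 2.02e-05 = 5881.
Re > 4000 → turbulent. Relative roughness ε/D = 0.000491/0.1017 = 0.00483. Haaland: 1/√f = -1.8 log₁₀[(0.00483/3.7)^1.11 + 6.9/5881] = -1.8 log₁₀[0.000628 + 0.00117] = 4.94, so f = 0.04098.
Darcy-Weisbach: ΔP = f(L/D)(ρV²/2) = 0.04098·(40.54/0.1017)·(1.347·0.8672²/2) = 0.04098·398.6·0.5065 = 8.274 Pa.
ΔP = 8.274 Pa = 0.008274 kPa.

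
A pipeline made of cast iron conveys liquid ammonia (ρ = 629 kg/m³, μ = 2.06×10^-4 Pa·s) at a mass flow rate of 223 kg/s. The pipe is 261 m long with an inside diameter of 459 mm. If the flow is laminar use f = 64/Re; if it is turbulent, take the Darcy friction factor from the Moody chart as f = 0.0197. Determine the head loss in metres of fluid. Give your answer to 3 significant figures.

A = πD²/4 = π(0.459)²/4 = 0.1655 m²; mean velocity V = ṁ/(ρA) = 223/(629 · 0.1655) = 2.143 m/s.
Reynolds number Re = ρVD/μ = 629 · 2.143 · 0.459 / 0.000206 = 3.003e+06.
Re > 4000 → turbulent; use the Moody-chart value f = 0.0197.
Darcy-Weisbach: ΔP = f(L/D)(ρV²/2) = 0.0197·(261/0.459)·(629·2.143²/2) = 0.0197·568.6·1444 = 1.617e+04 Pa.
Head loss h_f = ΔP/(ρg) = 1.617e+04/(629·9.81) = 2.62 m.

h_f ≈ 2.62 m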